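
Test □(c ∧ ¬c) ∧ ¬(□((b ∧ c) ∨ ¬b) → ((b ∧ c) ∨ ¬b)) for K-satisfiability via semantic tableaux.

Satisfiable (open branch found)

1. □(c ∧ ¬c) ∧ ¬(□((b ∧ c) ∨ ¬b) → ((b ∧ c) ∨ ¬b)), u
2. □(c ∧ ¬c), u   [∧-rule on 1]
3. ¬(□((b ∧ c) ∨ ¬b) → ((b ∧ c) ∨ ¬b)), u   [∧-rule on 1]
4. □((b ∧ c) ∨ ¬b), u   [¬→-rule on 3]
5. ¬((b ∧ c) ∨ ¬b), u   [¬→-rule on 3]
6. ¬(b ∧ c), u   [¬∨-rule on 5]
7. b, u   [¬∨-rule on 5]
8. ¬c, u   [¬∧-rule on 6 (branches; this branch)]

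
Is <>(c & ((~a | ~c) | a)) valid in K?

Tableau for the negation ~<>(c & ((~a | ~c) | a)):
1. ~<>(c & ((~a | ~c) | a)), 0
The negation has an open branch (countermodel exists).

No, not valid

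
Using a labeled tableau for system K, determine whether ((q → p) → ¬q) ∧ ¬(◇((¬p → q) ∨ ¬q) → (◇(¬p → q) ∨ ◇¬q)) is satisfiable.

No, unsatisfiable

1. ((q → p) → ¬q) ∧ ¬(◇((¬p → q) ∨ ¬q) → (◇(¬p → q) ∨ ◇¬q)), u
2. (q → p) → ¬q, u
3. ¬(◇((¬p → q) ∨ ¬q) → (◇(¬p → q) ∨ ◇¬q)), u
4. ◇((¬p → q) ∨ ¬q), u
5. ¬(◇(¬p → q) ∨ ◇¬q), u
6. ¬◇(¬p → q), u
7. ¬◇¬q, u
8. ¬(q → p), u
9. q, u
10. ¬p, u
11. (¬p → q) ∨ ¬q, v
12. ¬(¬p → q), v
13. ¬p, v
14. ¬q, v
15. q, v
Accessibility: uRv
Branch closes: q and ¬q both at v.
(One branch shown.) All branches close.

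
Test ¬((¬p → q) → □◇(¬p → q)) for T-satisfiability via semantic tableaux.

1. ¬((¬p → q) → □◇(¬p → q)), w0
2. ¬p → q, w0   [¬→-rule on 1]
3. ¬□◇(¬p → q), w0   [¬→-rule on 1]
4. q, w0   [→-rule on 2 (branches; this branch)]
5. ¬◇(¬p → q), w1   [¬□-rule on 3: fresh world w1, w0Rw1]
6. ¬(¬p → q), w1   [¬◇-rule on 5 via w1Rw1]
7. ¬p, w1   [¬→-rule on 6]
8. ¬q, w1   [¬→-rule on 6]
Accessibility: w0Rw0, w0Rw1, w1Rw1

Yes, satisfiable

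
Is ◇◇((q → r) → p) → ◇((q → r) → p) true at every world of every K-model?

Tableau for the negation ¬(◇◇((q → r) → p) → ◇((q → r) → p)):
1. ¬(◇◇((q → r) → p) → ◇((q → r) → p)), 0
2. ◇◇((q → r) → p), 0
3. ¬◇((q → r) → p), 0
4. ◇((q → r) → p), 1
5. ¬((q → r) → p), 1
6. q → r, 1
7. ¬p, 1
8. r, 1
9. (q → r) → p, 2
10. p, 2
Accessibility: 0R1, 1R2
The negation has an open branch (countermodel exists).

No, not valid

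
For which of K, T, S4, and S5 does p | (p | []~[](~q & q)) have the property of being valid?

K-tableau for the negation ~(p | (p | []~[](~q & q))):
1. ~(p | (p | []~[](~q & q))), 0
2. ~p, 0   [~|-rule on 1]
3. ~(p | []~[](~q & q)), 0   [~|-rule on 1]
4. ~[]~[](~q & q), 0   [~|-rule on 3]
5. [](~q & q), 1   [~[]-rule on 4: fresh world 1, 0R1]
Accessibility: 0R1
Complete open branch: countermodel on a K-frame, so not valid in K.
T-tableau for the negation ~(p | (p | []~[](~q & q))):
1. ~(p | (p | []~[](~q & q))), 0
2. ~p, 0   [~|-rule on 1]
3. ~(p | []~[](~q & q)), 0   [~|-rule on 1]
4. ~[]~[](~q & q), 0   [~|-rule on 3]
5. [](~q & q), 1   [~[]-rule on 4: fresh world 1, 0R1]
6. ~q & q, 1   [[]-rule on 5 via 1R1]
7. ~q, 1   [&-rule on 6]
8. q, 1   [&-rule on 6]
Accessibility: 0R0, 0R1, 1R1
Branch closes: q and ~q both at 1.
Every branch closes (one shown): valid in T, hence also in S4, S5 (every theorem of T is a theorem of S4 and S5).

T, S4, S5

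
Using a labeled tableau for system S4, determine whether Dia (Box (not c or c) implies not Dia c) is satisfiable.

Satisfiable

1. Dia (Box (not c or c) implies not Dia c), u
2. Box (not c or c) implies not Dia c, v
3. not Dia c, v
4. not c, v
Accessibility: uRu, uRv, vRv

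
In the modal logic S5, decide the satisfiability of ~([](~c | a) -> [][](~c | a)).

1. ~([](~c | a) -> [][](~c | a)), 0
2. [](~c | a), 0
3. ~[][](~c | a), 0
4. ~c | a, 0
5. a, 0
6. ~[](~c | a), 1
7. ~c | a, 1
8. a, 1
9. ~(~c | a), 2
10. c, 2
11. ~a, 2
12. ~c | a, 2
13. a, 2
Accessibility: 0R0, 0R1, 0R2, 1R0, 1R1, 1R2, 2R0, 2R1, 2R2
Branch closes: a and ~a both at 2.
All branches of the tableau close; one closing branch shown above.

Unsatisfiable (every branch closes)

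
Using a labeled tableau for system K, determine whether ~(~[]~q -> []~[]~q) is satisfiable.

1. ~(~[]~q -> []~[]~q), 0
2. ~[]~q, 0   [~->-rule on 1]
3. ~[]~[]~q, 0   [~->-rule on 1]
4. q, 1   [~[]-rule on 2: fresh world 1, 0R1]
5. []~q, 2   [~[]-rule on 3: fresh world 2, 0R2]
Accessibility: 0R1, 0R2

Satisfiable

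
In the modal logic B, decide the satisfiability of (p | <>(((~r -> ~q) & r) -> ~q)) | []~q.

Yes, satisfiable

1. (p | <>(((~r -> ~q) & r) -> ~q)) | []~q, 0
2. []~q, 0   [|-rule on 1 (branches; this branch)]
3. ~q, 0   [[]-rule on 2 via 0R0]
Accessibility: 0R0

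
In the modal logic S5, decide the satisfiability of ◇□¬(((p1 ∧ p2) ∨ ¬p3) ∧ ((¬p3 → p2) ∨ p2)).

1. ◇□¬(((p1 ∧ p2) ∨ ¬p3) ∧ ((¬p3 → p2) ∨ p2)), w0
2. □¬(((p1 ∧ p2) ∨ ¬p3) ∧ ((¬p3 → p2) ∨ p2)), w1   [◇-rule on 1: fresh world w1, w0Rw1]
3. ¬(((p1 ∧ p2) ∨ ¬p3) ∧ ((¬p3 → p2) ∨ p2)), w0   [□-rule on 2 via w1Rw0]
4. ¬(((p1 ∧ p2) ∨ ¬p3) ∧ ((¬p3 → p2) ∨ p2)), w1   [□-rule on 2 via w1Rw1]
5. ¬((¬p3 → p2) ∨ p2), w0   [¬∧-rule on 3 (branches; this branch)]
6. ¬(¬p3 → p2), w0   [¬∨-rule on 5]
7. ¬p2, w0   [¬∨-rule on 5]
8. ¬p3, w0   [¬→-rule on 6]
9. ¬((¬p3 → p2) ∨ p2), w1   [¬∧-rule on 4 (branches; this branch)]
10. ¬(¬p3 → p2), w1   [¬∨-rule on 9]
11. ¬p2, w1   [¬∨-rule on 9]
12. ¬p3, w1   [¬→-rule on 10]
Accessibility: w0Rw0, w0Rw1, w1Rw0, w1Rw1

Satisfiable (open branch found)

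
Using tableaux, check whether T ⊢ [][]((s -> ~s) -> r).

No, not valid

Tableau for the negation ~[][]((s -> ~s) -> r):
1. ~[][]((s -> ~s) -> r), w0
2. ~[]((s -> ~s) -> r), w1
3. ~((s -> ~s) -> r), w2
4. s -> ~s, w2
5. ~r, w2
6. ~s, w2
Accessibility: w0Rw0, w0Rw1, w1Rw1, w1Rw2, w2Rw2
The negation has an open branch (countermodel exists).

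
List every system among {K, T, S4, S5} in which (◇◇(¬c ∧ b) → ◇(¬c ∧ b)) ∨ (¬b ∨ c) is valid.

T, S4, S5

T-tableau for the negation ¬((◇◇(¬c ∧ b) → ◇(¬c ∧ b)) ∨ (¬b ∨ c)):
1. ¬((◇◇(¬c ∧ b) → ◇(¬c ∧ b)) ∨ (¬b ∨ c)), w0
2. ¬(◇◇(¬c ∧ b) → ◇(¬c ∧ b)), w0
3. ¬(¬b ∨ c), w0
4. ◇◇(¬c ∧ b), w0
5. ¬◇(¬c ∧ b), w0
6. b, w0
7. ¬c, w0
8. ¬(¬c ∧ b), w0
9. ¬b, w0
Accessibility: w0Rw0
Branch closes: b and ¬b both at w0.
Every branch closes (one shown): valid in T, hence also in S4, S5 (every theorem of T is a theorem of S4 and S5).
K-tableau for the negation ¬((◇◇(¬c ∧ b) → ◇(¬c ∧ b)) ∨ (¬b ∨ c)):
1. ¬((◇◇(¬c ∧ b) → ◇(¬c ∧ b)) ∨ (¬b ∨ c)), w0
2. ¬(◇◇(¬c ∧ b) → ◇(¬c ∧ b)), w0
3. ¬(¬b ∨ c), w0
4. ◇◇(¬c ∧ b), w0
5. ¬◇(¬c ∧ b), w0
6. b, w0
7. ¬c, w0
8. ◇(¬c ∧ b), w1
9. ¬(¬c ∧ b), w1
10. ¬b, w1
11. ¬c ∧ b, w2
12. ¬c, w2
13. b, w2
Accessibility: w0Rw1, w1Rw2
Complete open branch: countermodel on a K-frame, so not valid in K.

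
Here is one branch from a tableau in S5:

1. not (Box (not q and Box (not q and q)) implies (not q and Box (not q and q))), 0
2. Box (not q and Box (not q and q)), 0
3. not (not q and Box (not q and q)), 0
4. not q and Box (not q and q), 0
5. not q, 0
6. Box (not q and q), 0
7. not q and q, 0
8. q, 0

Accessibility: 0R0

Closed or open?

Both q and not q appear at 0.

Closed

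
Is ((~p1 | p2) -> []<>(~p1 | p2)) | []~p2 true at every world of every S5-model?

Tableau for the negation ~(((~p1 | p2) -> []<>(~p1 | p2)) | []~p2):
1. ~(((~p1 | p2) -> []<>(~p1 | p2)) | []~p2), w0
2. ~((~p1 | p2) -> []<>(~p1 | p2)), w0
3. ~[]~p2, w0
4. ~p1 | p2, w0
5. ~[]<>(~p1 | p2), w0
6. p2, w0
7. p2, w1
8. ~<>(~p1 | p2), w2
9. ~(~p1 | p2), w0
10. p1, w0
11. ~p2, w0
Accessibility: w0Rw0, w0Rw1, w0Rw2, w1Rw0, w1Rw1, w1Rw2, w2Rw0, w2Rw1, w2Rw2
Branch closes: p2 and ~p2 both at w0.
All branches of the negation close; one closing branch shown above.

Valid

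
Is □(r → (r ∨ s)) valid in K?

Tableau for the negation ¬□(r → (r ∨ s)):
1. ¬□(r → (r ∨ s)), 0
2. ¬(r → (r ∨ s)), 1
3. r, 1
4. ¬(r ∨ s), 1
5. ¬r, 1
6. ¬s, 1
Accessibility: 0R1
Branch closes: r and ¬r both at 1.
All branches of the negation close; one closing branch shown above.

Valid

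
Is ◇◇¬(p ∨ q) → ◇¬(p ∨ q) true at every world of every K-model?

Not valid

Tableau for the negation ¬(◇◇¬(p ∨ q) → ◇¬(p ∨ q)):
1. ¬(◇◇¬(p ∨ q) → ◇¬(p ∨ q)), w0
2. ◇◇¬(p ∨ q), w0   [¬→-rule on 1]
3. ¬◇¬(p ∨ q), w0   [¬→-rule on 1]
4. ◇¬(p ∨ q), w1   [◇-rule on 2: fresh world w1, w0Rw1]
5. p ∨ q, w1   [¬◇-rule on 3 via w0Rw1]
6. q, w1   [∨-rule on 5 (branches; this branch)]
7. ¬(p ∨ q), w2   [◇-rule on 4: fresh world w2, w1Rw2]
8. ¬p, w2   [¬∨-rule on 7]
9. ¬q, w2   [¬∨-rule on 7]
Accessibility: w0Rw1, w1Rw2
The negation has an open branch (countermodel exists).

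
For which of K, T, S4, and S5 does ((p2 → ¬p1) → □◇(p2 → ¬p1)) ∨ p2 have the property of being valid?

S5-tableau for the negation ¬(((p2 → ¬p1) → □◇(p2 → ¬p1)) ∨ p2):
1. ¬(((p2 → ¬p1) → □◇(p2 → ¬p1)) ∨ p2), w0
2. ¬((p2 → ¬p1) → □◇(p2 → ¬p1)), w0
3. ¬p2, w0
4. p2 → ¬p1, w0
5. ¬□◇(p2 → ¬p1), w0
6. ¬p1, w0
7. ¬◇(p2 → ¬p1), w1
8. ¬(p2 → ¬p1), w0
9. p2, w0
10. p1, w0
Accessibility: w0Rw0, w0Rw1, w1Rw0, w1Rw1
Branch closes: p2 and ¬p2 both at w0.
Every branch closes (one shown): valid in S5.
S4-tableau for the negation ¬(((p2 → ¬p1) → □◇(p2 → ¬p1)) ∨ p2):
1. ¬(((p2 → ¬p1) → □◇(p2 → ¬p1)) ∨ p2), w0
2. ¬((p2 → ¬p1) → □◇(p2 → ¬p1)), w0
3. ¬p2, w0
4. p2 → ¬p1, w0
5. ¬□◇(p2 → ¬p1), w0
6. ¬p1, w0
7. ¬◇(p2 → ¬p1), w1
8. ¬(p2 → ¬p1), w1
9. p2, w1
10. p1, w1
Accessibility: w0Rw0, w0Rw1, w1Rw1
Complete open branch: countermodel on an S4-frame, so not valid in S4, nor in K, T (the same frame is also a K-frame and a T-frame).

S5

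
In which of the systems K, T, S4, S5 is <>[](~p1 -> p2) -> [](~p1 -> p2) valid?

S5

S5-tableau for the negation ~(<>[](~p1 -> p2) -> [](~p1 -> p2)):
1. ~(<>[](~p1 -> p2) -> [](~p1 -> p2)), w0
2. <>[](~p1 -> p2), w0   [~->-rule on 1]
3. ~[](~p1 -> p2), w0   [~->-rule on 1]
4. [](~p1 -> p2), w1   [<>-rule on 2: fresh world w1, w0Rw1]
5. ~p1 -> p2, w0   [[]-rule on 4 via w1Rw0]
6. ~p1 -> p2, w1   [[]-rule on 4 via w1Rw1]
7. p2, w0   [->-rule on 5 (branches; this branch)]
8. p2, w1   [->-rule on 6 (branches; this branch)]
9. ~(~p1 -> p2), w2   [~[]-rule on 3: fresh world w2, w0Rw2]
10. ~p1, w2   [~->-rule on 9]
11. ~p2, w2   [~->-rule on 9]
12. ~p1 -> p2, w2   [[]-rule on 4 via w1Rw2]
13. p2, w2   [->-rule on 12 (branches; this branch)]
Accessibility: w0Rw0, w0Rw1, w0Rw2, w1Rw0, w1Rw1, w1Rw2, w2Rw0, w2Rw1, w2Rw2
Branch closes: p2 and ~p2 both at w2.
Every branch closes (one shown): valid in S5.
S4-tableau for the negation ~(<>[](~p1 -> p2) -> [](~p1 -> p2)):
1. ~(<>[](~p1 -> p2) -> [](~p1 -> p2)), w0
2. <>[](~p1 -> p2), w0   [~->-rule on 1]
3. ~[](~p1 -> p2), w0   [~->-rule on 1]
4. [](~p1 -> p2), w1   [<>-rule on 2: fresh world w1, w0Rw1]
5. ~p1 -> p2, w1   [[]-rule on 4 via w1Rw1]
6. p2, w1   [->-rule on 5 (branches; this branch)]
7. ~(~p1 -> p2), w2   [~[]-rule on 3: fresh world w2, w0Rw2]
8. ~p1, w2   [~->-rule on 7]
9. ~p2, w2   [~->-rule on 7]
Accessibility: w0Rw0, w0Rw1, w0Rw2, w1Rw1, w2Rw2
Complete open branch: countermodel on an S4-frame, so not valid in S4, nor in K, T (the same frame is also a K-frame and a T-frame).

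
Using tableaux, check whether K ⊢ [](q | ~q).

Valid

Tableau for the negation ~[](q | ~q):
1. ~[](q | ~q), 0
2. ~(q | ~q), 1   [~[]-rule on 1: fresh world 1, 0R1]
3. ~q, 1   [~|-rule on 2]
4. q, 1   [~|-rule on 2]
Accessibility: 0R1
Branch closes: q and ~q both at 1.
All branches of the negation close; one closing branch shown above.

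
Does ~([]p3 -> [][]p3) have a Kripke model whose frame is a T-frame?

1. ~([]p3 -> [][]p3), 0
2. []p3, 0
3. ~[][]p3, 0
4. p3, 0
5. ~[]p3, 1
6. p3, 1
7. ~p3, 2
Accessibility: 0R0, 0R1, 1R1, 1R2, 2R2

Satisfiable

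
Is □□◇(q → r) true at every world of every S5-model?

Invalid (countermodel exists)

Tableau for the negation ¬□□◇(q → r):
1. ¬□□◇(q → r), w0
2. ¬□◇(q → r), w1   [¬□-rule on 1: fresh world w1, w0Rw1]
3. ¬◇(q → r), w2   [¬□-rule on 2: fresh world w2, w1Rw2]
4. ¬(q → r), w0   [¬◇-rule on 3 via w2Rw0]
5. q, w0   [¬→-rule on 4]
6. ¬r, w0   [¬→-rule on 4]
7. ¬(q → r), w1   [¬◇-rule on 3 via w2Rw1]
8. q, w1   [¬→-rule on 7]
9. ¬r, w1   [¬→-rule on 7]
10. ¬(q → r), w2   [¬◇-rule on 3 via w2Rw2]
11. q, w2   [¬→-rule on 10]
12. ¬r, w2   [¬→-rule on 10]
Accessibility: w0Rw0, w0Rw1, w0Rw2, w1Rw0, w1Rw1, w1Rw2, w2Rw0, w2Rw1, w2Rw2
The negation has an open branch (countermodel exists).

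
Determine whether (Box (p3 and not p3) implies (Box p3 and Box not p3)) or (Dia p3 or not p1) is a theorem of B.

Valid in B

Tableau for the negation not ((Box (p3 and not p3) implies (Box p3 and Box not p3)) or (Dia p3 or not p1)):
1. not ((Box (p3 and not p3) implies (Box p3 and Box not p3)) or (Dia p3 or not p1)), 0
2. not (Box (p3 and not p3) implies (Box p3 and Box not p3)), 0   [neg-or-rule on 1]
3. not (Dia p3 or not p1), 0   [neg-or-rule on 1]
4. Box (p3 and not p3), 0   [neg-implies-rule on 2]
5. not (Box p3 and Box not p3), 0   [neg-implies-rule on 2]
6. not Dia p3, 0   [neg-or-rule on 3]
7. p1, 0   [neg-or-rule on 3]
8. p3 and not p3, 0   [Box-rule on 4 via 0R0]
9. p3, 0   [and-rule on 8]
10. not p3, 0   [and-rule on 8]
Accessibility: 0R0
Branch closes: p3 and not p3 both at 0.
Every branch of the negation's tableau closes; the branch above is one of them.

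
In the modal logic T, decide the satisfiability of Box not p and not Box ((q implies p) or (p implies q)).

1. Box not p and not Box ((q implies p) or (p implies q)), w0
2. Box not p, w0
3. not Box ((q implies p) or (p implies q)), w0
4. not p, w0
5. not ((q implies p) or (p implies q)), w1
6. not (q implies p), w1
7. not (p implies q), w1
8. q, w1
9. not p, w1
10. p, w1
11. not q, w1
Accessibility: w0Rw0, w0Rw1, w1Rw1
Branch closes: p and not p both at w1.
All branches of the tableau close; one closing branch shown above.

Unsatisfiable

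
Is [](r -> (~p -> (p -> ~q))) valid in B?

Yes, valid

Tableau for the negation ~[](r -> (~p -> (p -> ~q))):
1. ~[](r -> (~p -> (p -> ~q))), w0
2. ~(r -> (~p -> (p -> ~q))), w1
3. r, w1
4. ~(~p -> (p -> ~q)), w1
5. ~p, w1
6. ~(p -> ~q), w1
7. p, w1
8. q, w1
Accessibility: w0Rw0, w0Rw1, w1Rw0, w1Rw1
Branch closes: p and ~p both at w1.
Every branch of the negation's tableau closes; the branch above is one of them.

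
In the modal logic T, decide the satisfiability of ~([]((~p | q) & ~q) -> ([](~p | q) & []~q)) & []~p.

1. ~([]((~p | q) & ~q) -> ([](~p | q) & []~q)) & []~p, 0
2. ~([]((~p | q) & ~q) -> ([](~p | q) & []~q)), 0   [&-rule on 1]
3. []~p, 0   [&-rule on 1]
4. []((~p | q) & ~q), 0   [~->-rule on 2]
5. ~([](~p | q) & []~q), 0   [~->-rule on 2]
6. ~p, 0   [[]-rule on 3 via 0R0]
7. (~p | q) & ~q, 0   [[]-rule on 4 via 0R0]
8. ~p | q, 0   [&-rule on 7]
9. ~q, 0   [&-rule on 7]
10. ~[]~q, 0   [~&-rule on 5 (branches; this branch)]
11. q, 1   [~[]-rule on 10: fresh world 1, 0R1]
12. ~p, 1   [[]-rule on 3 via 0R1]
13. (~p | q) & ~q, 1   [[]-rule on 4 via 0R1]
14. ~p | q, 1   [&-rule on 13]
15. ~q, 1   [&-rule on 13]
Accessibility: 0R0, 0R1, 1R1
Branch closes: q and ~q both at 1.
Every branch closes; the branch above is one of them.

Unsatisfiable (every branch closes)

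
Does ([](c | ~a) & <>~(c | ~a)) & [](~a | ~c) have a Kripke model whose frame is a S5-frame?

1. ([](c | ~a) & <>~(c | ~a)) & [](~a | ~c), 0
2. [](c | ~a) & <>~(c | ~a), 0   [&-rule on 1]
3. [](~a | ~c), 0   [&-rule on 1]
4. [](c | ~a), 0   [&-rule on 2]
5. <>~(c | ~a), 0   [&-rule on 2]
6. ~a | ~c, 0   [[]-rule on 3 via 0R0]
7. c | ~a, 0   [[]-rule on 4 via 0R0]
8. ~c, 0   [|-rule on 6 (branches; this branch)]
9. ~a, 0   [|-rule on 7 (branches; this branch)]
10. ~(c | ~a), 1   [<>-rule on 5: fresh world 1, 0R1]
11. ~c, 1   [~|-rule on 10]
12. a, 1   [~|-rule on 10]
13. ~a | ~c, 1   [[]-rule on 3 via 0R1]
14. c | ~a, 1   [[]-rule on 4 via 0R1]
15. ~a, 1   [|-rule on 14 (branches; this branch)]
Accessibility: 0R0, 0R1, 1R0, 1R1
Branch closes: a and ~a both at 1.
All branches of the tableau close; one closing branch shown above.

Unsatisfiable (every branch closes)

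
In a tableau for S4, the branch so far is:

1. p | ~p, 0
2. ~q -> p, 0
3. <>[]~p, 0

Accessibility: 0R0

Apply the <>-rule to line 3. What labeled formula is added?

a fresh world 1 with 0R1, and []~p at 1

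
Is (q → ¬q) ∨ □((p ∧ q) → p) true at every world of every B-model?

Tableau for the negation ¬((q → ¬q) ∨ □((p ∧ q) → p)):
1. ¬((q → ¬q) ∨ □((p ∧ q) → p)), w0
2. ¬(q → ¬q), w0
3. ¬□((p ∧ q) → p), w0
4. q, w0
5. ¬((p ∧ q) → p), w1
6. p ∧ q, w1
7. ¬p, w1
8. p, w1
9. q, w1
Accessibility: w0Rw0, w0Rw1, w1Rw0, w1Rw1
Branch closes: p and ¬p both at w1.
Every branch of the negation's tableau closes; the branch above is one of them.

Yes, valid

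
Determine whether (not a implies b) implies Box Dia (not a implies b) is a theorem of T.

Invalid (countermodel exists)

Tableau for the negation not ((not a implies b) implies Box Dia (not a implies b)):
1. not ((not a implies b) implies Box Dia (not a implies b)), 0
2. not a implies b, 0
3. not Box Dia (not a implies b), 0
4. b, 0
5. not Dia (not a implies b), 1
6. not (not a implies b), 1
7. not a, 1
8. not b, 1
Accessibility: 0R0, 0R1, 1R1
The negation has an open branch (countermodel exists).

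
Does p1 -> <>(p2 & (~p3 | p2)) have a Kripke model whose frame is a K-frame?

1. p1 -> <>(p2 & (~p3 | p2)), w0
2. <>(p2 & (~p3 | p2)), w0
3. p2 & (~p3 | p2), w1
4. p2, w1
5. ~p3 | p2, w1
Accessibility: w0Rw1

Satisfiable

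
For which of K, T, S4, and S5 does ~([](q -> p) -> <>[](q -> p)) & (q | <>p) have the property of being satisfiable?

K

K-tableau for the formula:
1. ~([](q -> p) -> <>[](q -> p)) & (q | <>p), w0
2. ~([](q -> p) -> <>[](q -> p)), w0   [&-rule on 1]
3. q | <>p, w0   [&-rule on 1]
4. [](q -> p), w0   [~->-rule on 2]
5. ~<>[](q -> p), w0   [~->-rule on 2]
6. <>p, w0   [|-rule on 3 (branches; this branch)]
7. p, w1   [<>-rule on 6: fresh world w1, w0Rw1]
8. q -> p, w1   [[]-rule on 4 via w0Rw1]
9. ~[](q -> p), w1   [~<>-rule on 5 via w0Rw1]
10. ~(q -> p), w2   [~[]-rule on 9: fresh world w2, w1Rw2]
11. q, w2   [~->-rule on 10]
12. ~p, w2   [~->-rule on 10]
Accessibility: w0Rw1, w1Rw2
Complete open branch: satisfiable in K.
T-tableau for the formula:
1. ~([](q -> p) -> <>[](q -> p)) & (q | <>p), w0
2. ~([](q -> p) -> <>[](q -> p)), w0   [&-rule on 1]
3. q | <>p, w0   [&-rule on 1]
4. [](q -> p), w0   [~->-rule on 2]
5. ~<>[](q -> p), w0   [~->-rule on 2]
6. q -> p, w0   [[]-rule on 4 via w0Rw0]
7. ~[](q -> p), w0   [~<>-rule on 5 via w0Rw0]
8. <>p, w0   [|-rule on 3 (branches; this branch)]
9. p, w0   [->-rule on 6 (branches; this branch)]
10. ~(q -> p), w1   [~[]-rule on 7: fresh world w1, w0Rw1]
11. q, w1   [~->-rule on 10]
12. ~p, w1   [~->-rule on 10]
13. q -> p, w1   [[]-rule on 4 via w0Rw1]
14. ~[](q -> p), w1   [~<>-rule on 5 via w0Rw1]
15. p, w1   [->-rule on 13 (branches; this branch)]
Accessibility: w0Rw0, w0Rw1, w1Rw1
Branch closes: p and ~p both at w1.
Every branch closes (one shown): unsatisfiable in T, hence also in S4, S5 (every S4/S5-frame is a T-frame).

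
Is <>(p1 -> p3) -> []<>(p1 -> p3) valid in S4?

Invalid (countermodel exists)

Tableau for the negation ~(<>(p1 -> p3) -> []<>(p1 -> p3)):
1. ~(<>(p1 -> p3) -> []<>(p1 -> p3)), 0
2. <>(p1 -> p3), 0
3. ~[]<>(p1 -> p3), 0
4. p1 -> p3, 1
5. p3, 1
6. ~<>(p1 -> p3), 2
7. ~(p1 -> p3), 2
8. p1, 2
9. ~p3, 2
Accessibility: 0R0, 0R1, 0R2, 1R1, 2R2
The negation has an open branch (countermodel exists).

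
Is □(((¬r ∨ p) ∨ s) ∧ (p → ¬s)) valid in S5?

Not valid

Tableau for the negation ¬□(((¬r ∨ p) ∨ s) ∧ (p → ¬s)):
1. ¬□(((¬r ∨ p) ∨ s) ∧ (p → ¬s)), w0
2. ¬(((¬r ∨ p) ∨ s) ∧ (p → ¬s)), w1
3. ¬(p → ¬s), w1
4. p, w1
5. s, w1
Accessibility: w0Rw0, w0Rw1, w1Rw0, w1Rw1
The negation has an open branch (countermodel exists).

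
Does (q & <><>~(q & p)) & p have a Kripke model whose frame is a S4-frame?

1. (q & <><>~(q & p)) & p, u
2. q & <><>~(q & p), u   [&-rule on 1]
3. p, u   [&-rule on 1]
4. q, u   [&-rule on 2]
5. <><>~(q & p), u   [&-rule on 2]
6. <>~(q & p), v   [<>-rule on 5: fresh world v, uRv]
7. ~(q & p), w   [<>-rule on 6: fresh world w, vRw]
8. ~p, w   [~&-rule on 7 (branches; this branch)]
Accessibility: uRu, uRv, uRw, vRv, vRw, wRw

Satisfiable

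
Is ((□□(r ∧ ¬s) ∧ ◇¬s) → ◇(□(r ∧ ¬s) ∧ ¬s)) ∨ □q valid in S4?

Valid in S4

Tableau for the negation ¬(((□□(r ∧ ¬s) ∧ ◇¬s) → ◇(□(r ∧ ¬s) ∧ ¬s)) ∨ □q):
1. ¬(((□□(r ∧ ¬s) ∧ ◇¬s) → ◇(□(r ∧ ¬s) ∧ ¬s)) ∨ □q), w0
2. ¬((□□(r ∧ ¬s) ∧ ◇¬s) → ◇(□(r ∧ ¬s) ∧ ¬s)), w0
3. ¬□q, w0
4. □□(r ∧ ¬s) ∧ ◇¬s, w0
5. ¬◇(□(r ∧ ¬s) ∧ ¬s), w0
6. □□(r ∧ ¬s), w0
7. ◇¬s, w0
8. ¬(□(r ∧ ¬s) ∧ ¬s), w0
9. □(r ∧ ¬s), w0
10. r ∧ ¬s, w0
11. r, w0
12. ¬s, w0
13. ¬□(r ∧ ¬s), w0
14. ¬q, w1
15. ¬(□(r ∧ ¬s) ∧ ¬s), w1
16. □(r ∧ ¬s), w1
17. r ∧ ¬s, w1
18. r, w1
19. ¬s, w1
20. ¬□(r ∧ ¬s), w1
21. ¬s, w2
22. ¬(□(r ∧ ¬s) ∧ ¬s), w2
23. □(r ∧ ¬s), w2
24. r ∧ ¬s, w2
25. r, w2
26. ¬□(r ∧ ¬s), w2
27. ¬(r ∧ ¬s), w3
28. ¬(□(r ∧ ¬s) ∧ ¬s), w3
29. □(r ∧ ¬s), w3
30. r ∧ ¬s, w3
31. r, w3
32. ¬s, w3
33. s, w3
Accessibility: w0Rw0, w0Rw1, w0Rw2, w0Rw3, w1Rw1, w2Rw2, w3Rw3
Branch closes: s and ¬s both at w3.
Every branch of the negation's tableau closes; the branch above is one of them.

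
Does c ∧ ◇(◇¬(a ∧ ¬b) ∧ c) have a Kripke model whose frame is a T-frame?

1. c ∧ ◇(◇¬(a ∧ ¬b) ∧ c), w0
2. c, w0   [∧-rule on 1]
3. ◇(◇¬(a ∧ ¬b) ∧ c), w0   [∧-rule on 1]
4. ◇¬(a ∧ ¬b) ∧ c, w1   [◇-rule on 3: fresh world w1, w0Rw1]
5. ◇¬(a ∧ ¬b), w1   [∧-rule on 4]
6. c, w1   [∧-rule on 4]
7. ¬(a ∧ ¬b), w2   [◇-rule on 5: fresh world w2, w1Rw2]
8. b, w2   [¬∧-rule on 7 (branches; this branch)]
Accessibility: w0Rw0, w0Rw1, w1Rw1, w1Rw2, w2Rw2

Satisfiable (open branch found)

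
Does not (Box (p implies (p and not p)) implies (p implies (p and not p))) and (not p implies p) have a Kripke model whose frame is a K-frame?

Yes, satisfiable

1. not (Box (p implies (p and not p)) implies (p implies (p and not p))) and (not p implies p), w0
2. not (Box (p implies (p and not p)) implies (p implies (p and not p))), w0
3. not p implies p, w0
4. Box (p implies (p and not p)), w0
5. not (p implies (p and not p)), w0
6. p, w0
7. not (p and not p), w0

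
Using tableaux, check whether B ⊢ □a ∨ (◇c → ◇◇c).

Tableau for the negation ¬(□a ∨ (◇c → ◇◇c)):
1. ¬(□a ∨ (◇c → ◇◇c)), 0
2. ¬□a, 0
3. ¬(◇c → ◇◇c), 0
4. ◇c, 0
5. ¬◇◇c, 0
6. ¬◇c, 0
7. ¬c, 0
8. ¬a, 1
9. ¬◇c, 1
10. ¬c, 1
11. c, 2
12. ¬◇c, 2
13. ¬c, 2
Accessibility: 0R0, 0R1, 0R2, 1R0, 1R1, 2R0, 2R2
Branch closes: c and ¬c both at 2.
All branches of the negation close; one closing branch shown above.

Yes, valid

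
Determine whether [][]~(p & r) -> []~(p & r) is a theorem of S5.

Valid

Tableau for the negation ~([][]~(p & r) -> []~(p & r)):
1. ~([][]~(p & r) -> []~(p & r)), u
2. [][]~(p & r), u
3. ~[]~(p & r), u
4. []~(p & r), u
5. ~(p & r), u
6. ~r, u
7. p & r, v
8. p, v
9. r, v
10. []~(p & r), v
11. ~(p & r), v
12. ~r, v
Accessibility: uRu, uRv, vRu, vRv
Branch closes: r and ~r both at v.
All branches of the negation close; one closing branch shown above.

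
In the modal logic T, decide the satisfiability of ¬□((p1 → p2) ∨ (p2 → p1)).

1. ¬□((p1 → p2) ∨ (p2 → p1)), u
2. ¬((p1 → p2) ∨ (p2 → p1)), v   [¬□-rule on 1: fresh world v, uRv]
3. ¬(p1 → p2), v   [¬∨-rule on 2]
4. ¬(p2 → p1), v   [¬∨-rule on 2]
5. p1, v   [¬→-rule on 3]
6. ¬p2, v   [¬→-rule on 3]
7. p2, v   [¬→-rule on 4]
8. ¬p1, v   [¬→-rule on 4]
Accessibility: uRu, uRv, vRv
Branch closes: p2 and ¬p2 both at v.
All branches of the tableau close; one closing branch shown above.

No, unsatisfiable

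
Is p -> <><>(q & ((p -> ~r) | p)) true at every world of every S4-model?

Invalid (countermodel exists)

Tableau for the negation ~(p -> <><>(q & ((p -> ~r) | p))):
1. ~(p -> <><>(q & ((p -> ~r) | p))), w0
2. p, w0
3. ~<><>(q & ((p -> ~r) | p)), w0
4. ~<>(q & ((p -> ~r) | p)), w0
5. ~(q & ((p -> ~r) | p)), w0
6. ~q, w0
Accessibility: w0Rw0
The negation has an open branch (countermodel exists).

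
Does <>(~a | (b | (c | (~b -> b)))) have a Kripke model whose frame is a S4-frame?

1. <>(~a | (b | (c | (~b -> b)))), w0
2. ~a | (b | (c | (~b -> b))), w1
3. b | (c | (~b -> b)), w1
4. c | (~b -> b), w1
5. ~b -> b, w1
6. b, w1
Accessibility: w0Rw0, w0Rw1, w1Rw1

Satisfiable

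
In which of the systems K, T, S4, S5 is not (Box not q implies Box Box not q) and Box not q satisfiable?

K, T

T-tableau for the formula:
1. not (Box not q implies Box Box not q) and Box not q, w0
2. not (Box not q implies Box Box not q), w0   [and-rule on 1]
3. Box not q, w0   [and-rule on 1]
4. not Box Box not q, w0   [neg-implies-rule on 2]
5. not q, w0   [Box-rule on 3 via w0Rw0]
6. not Box not q, w1   [neg-Box-rule on 4: fresh world w1, w0Rw1]
7. not q, w1   [Box-rule on 3 via w0Rw1]
8. q, w2   [neg-Box-rule on 6: fresh world w2, w1Rw2]
Accessibility: w0Rw0, w0Rw1, w1Rw1, w1Rw2, w2Rw2
Complete open branch: satisfiable in T, hence also in K (this T-model is also a K-model).
S4-tableau for the formula:
1. not (Box not q implies Box Box not q) and Box not q, w0
2. not (Box not q implies Box Box not q), w0   [and-rule on 1]
3. Box not q, w0   [and-rule on 1]
4. not Box Box not q, w0   [neg-implies-rule on 2]
5. not q, w0   [Box-rule on 3 via w0Rw0]
6. not Box not q, w1   [neg-Box-rule on 4: fresh world w1, w0Rw1]
7. not q, w1   [Box-rule on 3 via w0Rw1]
8. q, w2   [neg-Box-rule on 6: fresh world w2, w1Rw2]
9. not q, w2   [Box-rule on 3 via w0Rw2]
Accessibility: w0Rw0, w0Rw1, w0Rw2, w1Rw1, w1Rw2, w2Rw2
Branch closes: q and not q both at w2.
Every branch closes (one shown): unsatisfiable in S4, hence also in S5 (every S5-frame is an S4-frame).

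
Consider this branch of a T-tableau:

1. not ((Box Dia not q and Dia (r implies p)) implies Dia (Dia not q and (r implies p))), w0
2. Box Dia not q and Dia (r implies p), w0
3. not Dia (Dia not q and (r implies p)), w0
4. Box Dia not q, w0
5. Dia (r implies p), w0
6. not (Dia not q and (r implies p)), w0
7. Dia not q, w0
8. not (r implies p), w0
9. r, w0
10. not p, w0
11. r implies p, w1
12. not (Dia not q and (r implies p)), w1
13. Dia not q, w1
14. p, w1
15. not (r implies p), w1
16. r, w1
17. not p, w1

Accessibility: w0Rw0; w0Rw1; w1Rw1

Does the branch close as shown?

Both p and not p appear at w1.

Closed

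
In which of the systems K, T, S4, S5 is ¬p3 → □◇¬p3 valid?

S5

S4-tableau for the negation ¬(¬p3 → □◇¬p3):
1. ¬(¬p3 → □◇¬p3), u
2. ¬p3, u
3. ¬□◇¬p3, u
4. ¬◇¬p3, v
5. p3, v
Accessibility: uRu, uRv, vRv
Complete open branch: countermodel on an S4-frame, so not valid in S4, nor in K, T (the same frame is also a K-frame and a T-frame).
S5-tableau for the negation ¬(¬p3 → □◇¬p3):
1. ¬(¬p3 → □◇¬p3), u
2. ¬p3, u
3. ¬□◇¬p3, u
4. ¬◇¬p3, v
5. p3, u
Accessibility: uRu, uRv, vRu, vRv
Branch closes: p3 and ¬p3 both at u.
Every branch closes (one shown): valid in S5.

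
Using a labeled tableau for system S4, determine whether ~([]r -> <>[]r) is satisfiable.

No, unsatisfiable

1. ~([]r -> <>[]r), u
2. []r, u
3. ~<>[]r, u
4. r, u
5. ~[]r, u
6. ~r, v
7. r, v
Accessibility: uRu, uRv, vRv
Branch closes: r and ~r both at v.
(One branch shown.) All branches close.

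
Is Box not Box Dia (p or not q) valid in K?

Tableau for the negation not Box not Box Dia (p or not q):
1. not Box not Box Dia (p or not q), 0
2. Box Dia (p or not q), 1
Accessibility: 0R1
The negation has an open branch (countermodel exists).

No, not valid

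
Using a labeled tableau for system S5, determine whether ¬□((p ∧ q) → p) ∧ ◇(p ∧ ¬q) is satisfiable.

Unsatisfiable

1. ¬□((p ∧ q) → p) ∧ ◇(p ∧ ¬q), w0
2. ¬□((p ∧ q) → p), w0
3. ◇(p ∧ ¬q), w0
4. ¬((p ∧ q) → p), w1
5. p ∧ q, w1
6. ¬p, w1
7. p, w1
8. q, w1
Accessibility: w0Rw0, w0Rw1, w1Rw0, w1Rw1
Branch closes: p and ¬p both at w1.
Every branch closes; the branch above is one of them.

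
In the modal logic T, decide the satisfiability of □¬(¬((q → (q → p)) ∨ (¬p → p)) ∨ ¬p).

Satisfiable (open branch found)

1. □¬(¬((q → (q → p)) ∨ (¬p → p)) ∨ ¬p), u
2. ¬(¬((q → (q → p)) ∨ (¬p → p)) ∨ ¬p), u
3. (q → (q → p)) ∨ (¬p → p), u
4. p, u
5. ¬p → p, u
Accessibility: uRu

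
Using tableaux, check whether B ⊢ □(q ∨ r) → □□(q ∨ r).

Tableau for the negation ¬(□(q ∨ r) → □□(q ∨ r)):
1. ¬(□(q ∨ r) → □□(q ∨ r)), w0
2. □(q ∨ r), w0
3. ¬□□(q ∨ r), w0
4. q ∨ r, w0
5. r, w0
6. ¬□(q ∨ r), w1
7. q ∨ r, w1
8. r, w1
9. ¬(q ∨ r), w2
10. ¬q, w2
11. ¬r, w2
Accessibility: w0Rw0, w0Rw1, w1Rw0, w1Rw1, w1Rw2, w2Rw1, w2Rw2
The negation has an open branch (countermodel exists).

No, not valid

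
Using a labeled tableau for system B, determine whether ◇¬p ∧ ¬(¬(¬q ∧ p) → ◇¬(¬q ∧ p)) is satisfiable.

No, unsatisfiable

1. ◇¬p ∧ ¬(¬(¬q ∧ p) → ◇¬(¬q ∧ p)), w0
2. ◇¬p, w0   [∧-rule on 1]
3. ¬(¬(¬q ∧ p) → ◇¬(¬q ∧ p)), w0   [∧-rule on 1]
4. ¬(¬q ∧ p), w0   [¬→-rule on 3]
5. ¬◇¬(¬q ∧ p), w0   [¬→-rule on 3]
6. ¬q ∧ p, w0   [¬◇-rule on 5 via w0Rw0]
7. ¬q, w0   [∧-rule on 6]
8. p, w0   [∧-rule on 6]
9. ¬p, w0   [¬∧-rule on 4 (branches; this branch)]
Accessibility: w0Rw0
Branch closes: p and ¬p both at w0.
All branches of the tableau close; one closing branch shown above.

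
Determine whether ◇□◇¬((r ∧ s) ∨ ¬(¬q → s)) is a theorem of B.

No, not valid

Tableau for the negation ¬◇□◇¬((r ∧ s) ∨ ¬(¬q → s)):
1. ¬◇□◇¬((r ∧ s) ∨ ¬(¬q → s)), 0
2. ¬□◇¬((r ∧ s) ∨ ¬(¬q → s)), 0
3. ¬◇¬((r ∧ s) ∨ ¬(¬q → s)), 1
4. ¬□◇¬((r ∧ s) ∨ ¬(¬q → s)), 1
5. (r ∧ s) ∨ ¬(¬q → s), 0
6. (r ∧ s) ∨ ¬(¬q → s), 1
7. ¬(¬q → s), 0
8. ¬q, 0
9. ¬s, 0
10. ¬(¬q → s), 1
11. ¬q, 1
12. ¬s, 1
13. ¬◇¬((r ∧ s) ∨ ¬(¬q → s)), 2
14. (r ∧ s) ∨ ¬(¬q → s), 2
15. ¬(¬q → s), 2
16. ¬q, 2
17. ¬s, 2
Accessibility: 0R0, 0R1, 1R0, 1R1, 1R2, 2R1, 2R2
The negation has an open branch (countermodel exists).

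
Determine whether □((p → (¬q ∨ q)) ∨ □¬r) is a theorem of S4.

Yes, valid

Tableau for the negation ¬□((p → (¬q ∨ q)) ∨ □¬r):
1. ¬□((p → (¬q ∨ q)) ∨ □¬r), 0
2. ¬((p → (¬q ∨ q)) ∨ □¬r), 1
3. ¬(p → (¬q ∨ q)), 1
4. ¬□¬r, 1
5. p, 1
6. ¬(¬q ∨ q), 1
7. q, 1
8. ¬q, 1
Accessibility: 0R0, 0R1, 1R1
Branch closes: q and ¬q both at 1.
All branches of the negation close; one closing branch shown above.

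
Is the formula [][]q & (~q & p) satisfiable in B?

1. [][]q & (~q & p), 0
2. [][]q, 0
3. ~q & p, 0
4. ~q, 0
5. p, 0
6. []q, 0
7. q, 0
Accessibility: 0R0
Branch closes: q and ~q both at 0.
All branches of the tableau close; one closing branch shown above.

No, unsatisfiable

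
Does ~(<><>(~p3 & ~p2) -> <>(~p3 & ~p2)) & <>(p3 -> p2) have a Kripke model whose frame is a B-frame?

1. ~(<><>(~p3 & ~p2) -> <>(~p3 & ~p2)) & <>(p3 -> p2), 0
2. ~(<><>(~p3 & ~p2) -> <>(~p3 & ~p2)), 0   [&-rule on 1]
3. <>(p3 -> p2), 0   [&-rule on 1]
4. <><>(~p3 & ~p2), 0   [~->-rule on 2]
5. ~<>(~p3 & ~p2), 0   [~->-rule on 2]
6. ~(~p3 & ~p2), 0   [~<>-rule on 5 via 0R0]
7. p2, 0   [~&-rule on 6 (branches; this branch)]
8. p3 -> p2, 1   [<>-rule on 3: fresh world 1, 0R1]
9. ~(~p3 & ~p2), 1   [~<>-rule on 5 via 0R1]
10. p2, 1   [->-rule on 8 (branches; this branch)]
11. <>(~p3 & ~p2), 2   [<>-rule on 4: fresh world 2, 0R2]
12. ~(~p3 & ~p2), 2   [~<>-rule on 5 via 0R2]
13. p2, 2   [~&-rule on 12 (branches; this branch)]
14. ~p3 & ~p2, 3   [<>-rule on 11: fresh world 3, 2R3]
15. ~p3, 3   [&-rule on 14]
16. ~p2, 3   [&-rule on 14]
Accessibility: 0R0, 0R1, 0R2, 1R0, 1R1, 2R0, 2R2, 2R3, 3R2, 3R3

Satisfiable (open branch found)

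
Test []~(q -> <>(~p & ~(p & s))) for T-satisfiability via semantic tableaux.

Satisfiable (open branch found)

1. []~(q -> <>(~p & ~(p & s))), u
2. ~(q -> <>(~p & ~(p & s))), u   [[]-rule on 1 via uRu]
3. q, u   [~->-rule on 2]
4. ~<>(~p & ~(p & s)), u   [~->-rule on 2]
5. ~(~p & ~(p & s)), u   [~<>-rule on 4 via uRu]
6. p & s, u   [~&-rule on 5 (branches; this branch)]
7. p, u   [&-rule on 6]
8. s, u   [&-rule on 6]
Accessibility: uRu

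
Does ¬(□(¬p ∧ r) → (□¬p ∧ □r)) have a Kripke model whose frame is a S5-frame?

1. ¬(□(¬p ∧ r) → (□¬p ∧ □r)), 0
2. □(¬p ∧ r), 0
3. ¬(□¬p ∧ □r), 0
4. ¬p ∧ r, 0
5. ¬p, 0
6. r, 0
7. ¬□r, 0
8. ¬r, 1
9. ¬p ∧ r, 1
10. ¬p, 1
11. r, 1
Accessibility: 0R0, 0R1, 1R0, 1R1
Branch closes: r and ¬r both at 1.
(One branch shown.) All branches close.

Unsatisfiable (every branch closes)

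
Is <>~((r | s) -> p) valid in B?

Tableau for the negation ~<>~((r | s) -> p):
1. ~<>~((r | s) -> p), w0
2. (r | s) -> p, w0
3. p, w0
Accessibility: w0Rw0
The negation has an open branch (countermodel exists).

Not valid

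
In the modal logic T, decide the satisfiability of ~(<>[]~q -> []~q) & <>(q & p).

1. ~(<>[]~q -> []~q) & <>(q & p), 0
2. ~(<>[]~q -> []~q), 0
3. <>(q & p), 0
4. <>[]~q, 0
5. ~[]~q, 0
6. q & p, 1
7. q, 1
8. p, 1
9. []~q, 2
10. ~q, 2
11. q, 3
Accessibility: 0R0, 0R1, 0R2, 0R3, 1R1, 2R2, 3R3

Yes, satisfiable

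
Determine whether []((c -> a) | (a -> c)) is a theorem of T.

Tableau for the negation ~[]((c -> a) | (a -> c)):
1. ~[]((c -> a) | (a -> c)), u
2. ~((c -> a) | (a -> c)), v
3. ~(c -> a), v
4. ~(a -> c), v
5. c, v
6. ~a, v
7. a, v
8. ~c, v
Accessibility: uRu, uRv, vRv
Branch closes: a and ~a both at v.
Every branch of the negation's tableau closes; the branch above is one of them.

Valid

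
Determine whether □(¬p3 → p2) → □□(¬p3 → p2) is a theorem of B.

Tableau for the negation ¬(□(¬p3 → p2) → □□(¬p3 → p2)):
1. ¬(□(¬p3 → p2) → □□(¬p3 → p2)), u
2. □(¬p3 → p2), u   [¬→-rule on 1]
3. ¬□□(¬p3 → p2), u   [¬→-rule on 1]
4. ¬p3 → p2, u   [□-rule on 2 via uRu]
5. p2, u   [→-rule on 4 (branches; this branch)]
6. ¬□(¬p3 → p2), v   [¬□-rule on 3: fresh world v, uRv]
7. ¬p3 → p2, v   [□-rule on 2 via uRv]
8. p2, v   [→-rule on 7 (branches; this branch)]
9. ¬(¬p3 → p2), w   [¬□-rule on 6: fresh world w, vRw]
10. ¬p3, w   [¬→-rule on 9]
11. ¬p2, w   [¬→-rule on 9]
Accessibility: uRu, uRv, vRu, vRv, vRw, wRv, wRw
The negation has an open branch (countermodel exists).

Invalid (countermodel exists)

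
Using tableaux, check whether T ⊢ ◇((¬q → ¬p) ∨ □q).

Tableau for the negation ¬◇((¬q → ¬p) ∨ □q):
1. ¬◇((¬q → ¬p) ∨ □q), w0
2. ¬((¬q → ¬p) ∨ □q), w0
3. ¬(¬q → ¬p), w0
4. ¬□q, w0
5. ¬q, w0
6. p, w0
7. ¬q, w1
8. ¬((¬q → ¬p) ∨ □q), w1
9. ¬(¬q → ¬p), w1
10. ¬□q, w1
11. p, w1
12. ¬q, w2
Accessibility: w0Rw0, w0Rw1, w1Rw1, w1Rw2, w2Rw2
The negation has an open branch (countermodel exists).

No, not valid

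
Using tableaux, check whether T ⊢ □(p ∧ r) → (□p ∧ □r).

Yes, valid

Tableau for the negation ¬(□(p ∧ r) → (□p ∧ □r)):
1. ¬(□(p ∧ r) → (□p ∧ □r)), 0
2. □(p ∧ r), 0
3. ¬(□p ∧ □r), 0
4. p ∧ r, 0
5. p, 0
6. r, 0
7. ¬□r, 0
8. ¬r, 1
9. p ∧ r, 1
10. p, 1
11. r, 1
Accessibility: 0R0, 0R1, 1R1
Branch closes: r and ¬r both at 1.
All branches of the negation close; one closing branch shown above.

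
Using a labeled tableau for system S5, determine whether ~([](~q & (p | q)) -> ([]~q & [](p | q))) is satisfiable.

1. ~([](~q & (p | q)) -> ([]~q & [](p | q))), w0
2. [](~q & (p | q)), w0
3. ~([]~q & [](p | q)), w0
4. ~q & (p | q), w0
5. ~q, w0
6. p | q, w0
7. ~[](p | q), w0
8. p, w0
9. ~(p | q), w1
10. ~p, w1
11. ~q, w1
12. ~q & (p | q), w1
13. p | q, w1
14. q, w1
Accessibility: w0Rw0, w0Rw1, w1Rw0, w1Rw1
Branch closes: q and ~q both at w1.
(One branch shown.) All branches close.

No, unsatisfiable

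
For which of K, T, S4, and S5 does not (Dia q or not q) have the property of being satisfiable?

K

K-tableau for the formula:
1. not (Dia q or not q), 0
2. not Dia q, 0
3. q, 0
Complete open branch: satisfiable in K.
T-tableau for the formula:
1. not (Dia q or not q), 0
2. not Dia q, 0
3. q, 0
4. not q, 0
Accessibility: 0R0
Branch closes: q and not q both at 0.
Every branch closes (one shown): unsatisfiable in T, hence also in S4, S5 (every S4/S5-frame is a T-frame).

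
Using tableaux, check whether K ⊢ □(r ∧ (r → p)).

Tableau for the negation ¬□(r ∧ (r → p)):
1. ¬□(r ∧ (r → p)), w0
2. ¬(r ∧ (r → p)), w1
3. ¬(r → p), w1
4. r, w1
5. ¬p, w1
Accessibility: w0Rw1
The negation has an open branch (countermodel exists).

Invalid (countermodel exists)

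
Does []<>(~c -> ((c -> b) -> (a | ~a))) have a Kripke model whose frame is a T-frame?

Yes, satisfiable

1. []<>(~c -> ((c -> b) -> (a | ~a))), w0
2. <>(~c -> ((c -> b) -> (a | ~a))), w0
3. ~c -> ((c -> b) -> (a | ~a)), w1
4. <>(~c -> ((c -> b) -> (a | ~a))), w1
5. (c -> b) -> (a | ~a), w1
6. a | ~a, w1
7. ~a, w1
8. ~c -> ((c -> b) -> (a | ~a)), w2
9. (c -> b) -> (a | ~a), w2
10. a | ~a, w2
11. ~a, w2
Accessibility: w0Rw0, w0Rw1, w1Rw1, w1Rw2, w2Rw2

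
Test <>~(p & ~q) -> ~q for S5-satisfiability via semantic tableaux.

1. <>~(p & ~q) -> ~q, u
2. ~q, u
Accessibility: uRu

Satisfiable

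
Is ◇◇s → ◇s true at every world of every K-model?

Tableau for the negation ¬(◇◇s → ◇s):
1. ¬(◇◇s → ◇s), w0
2. ◇◇s, w0   [¬→-rule on 1]
3. ¬◇s, w0   [¬→-rule on 1]
4. ◇s, w1   [◇-rule on 2: fresh world w1, w0Rw1]
5. ¬s, w1   [¬◇-rule on 3 via w0Rw1]
6. s, w2   [◇-rule on 4: fresh world w2, w1Rw2]
Accessibility: w0Rw1, w1Rw2
The negation has an open branch (countermodel exists).

No, not valid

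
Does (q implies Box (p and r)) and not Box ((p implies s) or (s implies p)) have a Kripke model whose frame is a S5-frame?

1. (q implies Box (p and r)) and not Box ((p implies s) or (s implies p)), u
2. q implies Box (p and r), u   [and-rule on 1]
3. not Box ((p implies s) or (s implies p)), u   [and-rule on 1]
4. Box (p and r), u   [implies-rule on 2 (branches; this branch)]
5. p and r, u   [Box-rule on 4 via uRu]
6. p, u   [and-rule on 5]
7. r, u   [and-rule on 5]
8. not ((p implies s) or (s implies p)), v   [neg-Box-rule on 3: fresh world v, uRv]
9. not (p implies s), v   [neg-or-rule on 8]
10. not (s implies p), v   [neg-or-rule on 8]
11. p, v   [neg-implies-rule on 9]
12. not s, v   [neg-implies-rule on 9]
13. s, v   [neg-implies-rule on 10]
14. not p, v   [neg-implies-rule on 10]
Accessibility: uRu, uRv, vRu, vRv
Branch closes: s and not s both at v.
(One branch shown.) All branches close.

Unsatisfiable (every branch closes)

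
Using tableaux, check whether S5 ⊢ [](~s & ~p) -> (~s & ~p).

Tableau for the negation ~([](~s & ~p) -> (~s & ~p)):
1. ~([](~s & ~p) -> (~s & ~p)), w0
2. [](~s & ~p), w0
3. ~(~s & ~p), w0
4. ~s & ~p, w0
5. ~s, w0
6. ~p, w0
7. p, w0
Accessibility: w0Rw0
Branch closes: p and ~p both at w0.
All branches of the negation close; one closing branch shown above.

Valid in S5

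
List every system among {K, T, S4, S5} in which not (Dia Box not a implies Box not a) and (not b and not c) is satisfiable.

K, T, S4

S4-tableau for the formula:
1. not (Dia Box not a implies Box not a) and (not b and not c), 0
2. not (Dia Box not a implies Box not a), 0
3. not b and not c, 0
4. Dia Box not a, 0
5. not Box not a, 0
6. not b, 0
7. not c, 0
8. Box not a, 1
9. not a, 1
10. a, 2
Accessibility: 0R0, 0R1, 0R2, 1R1, 2R2
Complete open branch: satisfiable in S4, hence also in K, T (this S4-model is also a K-model and a T-model).
S5-tableau for the formula:
1. not (Dia Box not a implies Box not a) and (not b and not c), 0
2. not (Dia Box not a implies Box not a), 0
3. not b and not c, 0
4. Dia Box not a, 0
5. not Box not a, 0
6. not b, 0
7. not c, 0
8. Box not a, 1
9. not a, 0
10. not a, 1
11. a, 2
12. not a, 2
Accessibility: 0R0, 0R1, 0R2, 1R0, 1R1, 1R2, 2R0, 2R1, 2R2
Branch closes: a and not a both at 2.
Every branch closes (one shown): unsatisfiable in S5.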